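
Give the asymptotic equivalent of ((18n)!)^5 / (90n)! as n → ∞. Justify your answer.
((18n)!)^5/(90n)! ~ ((2π·18n)^(4/2) / sqrt(5)) · 5^(−5·18n)  →  0

Write N = 18n. Stirling: N! ~ sqrt(2π N)(N/e)^N and (5N)! ~ sqrt(2π·5N)·(5N/e)^(5N).
  (N!)^5/(5N)! ~ (2π N)^(5/2) (N/e)^(5N) / [sqrt(2π·5N) (5N/e)^(5N)]
     = (2π N)^(5/2) / sqrt(2π·5N) · (N/(5N))^(5N)
     = (2π N)^((5−1)/2) / sqrt(5) · 5^(−5N).
Since 5^5 > 1, the factor 5^(−5N) decays exponentially, so the ratio → 0. Substituting N = 18n gives the stated form.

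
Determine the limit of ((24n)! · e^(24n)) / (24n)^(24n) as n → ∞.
lim = ∞

Stirling: (24n)! ~ sqrt(2π·24n) · (24n/e)^(24n). Hence
  (24n)! · e^(24n) / (24n)^(24n) ~ sqrt(2π·24n) = sqrt(2π·24) · sqrt(n) → ∞.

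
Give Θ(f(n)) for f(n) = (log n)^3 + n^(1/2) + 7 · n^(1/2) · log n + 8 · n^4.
f(n) ∈ Θ(n^4)

Compare the terms by growth order. For large n, n^a · (log n)^b dominates n^a' · (log n)^b' iff a > a', or (a = a' and b > b'). Ranking the 4 terms shows the dominant one is 8 · n^4. Hence f(n) ∈ Θ(n^4).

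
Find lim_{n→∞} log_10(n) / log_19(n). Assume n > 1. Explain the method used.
lim = ln(19) / ln(10) = log_10(19)

Change of base: log_10(n) = ln n / ln 10 and log_19(n) = ln n / ln 19. The ratio is (ln n / ln 10) · (ln 19 / ln n) = ln 19 / ln 10, a constant independent of n. So the limit is ln 19 / ln 10 = log_10(19).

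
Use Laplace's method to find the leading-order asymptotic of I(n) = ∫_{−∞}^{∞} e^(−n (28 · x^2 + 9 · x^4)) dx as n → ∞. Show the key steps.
I(n) ~ sqrt(π/(28n))

φ(x) = 28 · x^2 + 9 · x^4 has its unique global minimum at x* = 0 (since φ'(x) = 56x + 36x^3 = 0 only at x = 0 for real x with both coefficients positive, and φ → ∞ as |x| → ∞). At x* = 0, φ(0) = 0 and φ''(0) = 56. Laplace's method then gives
  I(n) ~ sqrt(2π / (n · φ''(0))) · e^(−n φ(0)) = sqrt(2π / (56n)) = sqrt(π/(28n)).
The 9 · x^4 term contributes only at subleading order (an O(1/n) relative correction).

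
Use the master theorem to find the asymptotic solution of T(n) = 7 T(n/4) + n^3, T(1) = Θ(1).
T(n) = Θ(n^3)

log_4 7 ≈ 1.404. f(n) = n^3 dominates n^(log_4 7) since 3 > 1.404, and the regularity condition a·f(n/b) = 7·(n/4)^3 = (7/64)·n^3 ≤ c·f(n) holds with c = 7/64 ≈ 0.109 < 1. So this is Case 3: T(n) = Θ(f(n)) = Θ(n^3).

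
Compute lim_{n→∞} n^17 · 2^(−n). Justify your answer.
lim = 0

Exponentials with base > 1 dominate every fixed polynomial: for any fixed c, n^c / 2^n → 0 as n → ∞ (e.g. by the ratio test, or by writing 2^n = e^(n ln 2) and noting e^(n ln 2) / n^c → ∞). Hence n^17 · 2^(−n) = n^17 / 2^n → 0.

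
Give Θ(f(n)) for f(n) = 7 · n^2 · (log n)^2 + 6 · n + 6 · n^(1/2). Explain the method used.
f(n) ∈ Θ(n^2 · (log n)^2)

Compare the terms by growth order. For large n, n^a · (log n)^b dominates n^a' · (log n)^b' iff a > a', or (a = a' and b > b'). Ranking the 3 terms shows the dominant one is 7 · n^2 · (log n)^2. Hence f(n) ∈ Θ(n^2 · (log n)^2).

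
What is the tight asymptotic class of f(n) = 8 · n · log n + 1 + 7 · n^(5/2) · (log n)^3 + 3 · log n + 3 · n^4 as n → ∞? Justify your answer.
f(n) ∈ Θ(n^4)

Compare the terms by growth order. For large n, n^a · (log n)^b dominates n^a' · (log n)^b' iff a > a', or (a = a' and b > b'). Ranking the 5 terms shows the dominant one is 3 · n^4. Hence f(n) ∈ Θ(n^4).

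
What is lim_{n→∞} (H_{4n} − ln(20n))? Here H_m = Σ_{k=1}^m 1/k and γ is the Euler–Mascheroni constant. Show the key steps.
lim = −ln 5 + γ

By Euler-Maclaurin, H_m = ln m + γ + O(1/m). So
  H_{4n} − ln(20n) = ln(4n) + γ − ln(20n) + O(1/n)
                       = ln(4/20) + γ + O(1/n).
Hence the limit is ln(4/20) + γ (= −ln 5).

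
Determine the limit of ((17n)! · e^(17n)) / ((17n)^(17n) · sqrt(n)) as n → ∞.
lim = sqrt(2π·17)

Stirling: (17n)! ~ sqrt(2π·17n) · (17n/e)^(17n). Hence
  (17n)! · e^(17n) / (17n)^(17n) ~ sqrt(2π·17n).
Dividing by sqrt(n): sqrt(2π·17n) / sqrt(n) = sqrt(2π·17) · n^((1−1)/2), so the limit is sqrt(2π·17).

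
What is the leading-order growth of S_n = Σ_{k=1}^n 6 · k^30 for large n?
S_n ~ 6 · n^31 / 31

By integral comparison (Euler-Maclaurin), Σ_{k=1}^n 6 · k^30 = 6 · ∫_0^n x^30 dx + O(n^30) = 6 · n^31/31 + O(n^30). (Equivalently, Faulhaber's formula gives the same leading term.)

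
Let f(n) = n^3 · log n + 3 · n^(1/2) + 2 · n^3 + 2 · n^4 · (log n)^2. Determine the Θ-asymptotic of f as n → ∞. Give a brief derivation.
f(n) ∈ Θ(n^4 · (log n)^2)

Compare the terms by growth order. For large n, n^a · (log n)^b dominates n^a' · (log n)^b' iff a > a', or (a = a' and b > b'). Ranking the 4 terms shows the dominant one is 2 · n^4 · (log n)^2. Hence f(n) ∈ Θ(n^4 · (log n)^2).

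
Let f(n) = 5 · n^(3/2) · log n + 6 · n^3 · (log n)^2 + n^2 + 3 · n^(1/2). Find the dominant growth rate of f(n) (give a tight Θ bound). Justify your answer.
f(n) ∈ Θ(n^3 · (log n)^2)

Compare the terms by growth order. For large n, n^a · (log n)^b dominates n^a' · (log n)^b' iff a > a', or (a = a' and b > b'). Ranking the 4 terms shows the dominant one is 6 · n^3 · (log n)^2. Hence f(n) ∈ Θ(n^3 · (log n)^2).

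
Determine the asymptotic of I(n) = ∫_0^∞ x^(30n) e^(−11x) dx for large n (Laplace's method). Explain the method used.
I(n) ~ (sqrt(2π·30n) / 11) · (30n/(11e))^(30n)

Write the integrand as exp(30n ln x − 11x) and set f(x) = 30n ln x − 11x. Then f'(x) = 30n/x − 11 = 0 at x* = 30n/11, and f''(x*) = −30n/x*^2 = −11^2/(30n). Laplace's method (interior maximum) gives
  I(n) ~ e^(f(x*)) · sqrt(2π / |f''(x*)|)
        = exp(30n ln(30n/11) − 30n) · sqrt(2π · 30n / 11^2)
        = (30n/11)^(30n) e^(−30n) · sqrt(2π·30n) / 11
        = (sqrt(2π·30n) / 11) · (30n/(11e))^(30n).
This matches Γ(30n+1)/11^(30n+1) with Stirling applied to Γ.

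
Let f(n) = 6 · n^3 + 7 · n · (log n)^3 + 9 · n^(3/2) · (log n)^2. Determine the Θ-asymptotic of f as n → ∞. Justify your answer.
f(n) ∈ Θ(n^3)

Compare the terms by growth order. For large n, n^a · (log n)^b dominates n^a' · (log n)^b' iff a > a', or (a = a' and b > b'). Ranking the 3 terms shows the dominant one is 6 · n^3. Hence f(n) ∈ Θ(n^3).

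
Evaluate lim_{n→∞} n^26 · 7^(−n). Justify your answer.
lim = 0

Exponentials with base > 1 dominate every fixed polynomial: for any fixed c, n^c / 7^n → 0 as n → ∞ (e.g. by the ratio test, or by writing 7^n = e^(n ln 7) and noting e^(n ln 7) / n^c → ∞). Hence n^26 · 7^(−n) = n^26 / 7^n → 0.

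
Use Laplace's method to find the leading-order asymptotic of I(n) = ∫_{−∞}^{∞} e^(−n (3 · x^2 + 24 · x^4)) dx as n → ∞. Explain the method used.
I(n) ~ sqrt(π/(3n))

φ(x) = 3 · x^2 + 24 · x^4 has its unique global minimum at x* = 0 (since φ'(x) = 6x + 96x^3 = 0 only at x = 0 for real x with both coefficients positive, and φ → ∞ as |x| → ∞). At x* = 0, φ(0) = 0 and φ''(0) = 6. Laplace's method then gives
  I(n) ~ sqrt(2π / (n · φ''(0))) · e^(−n φ(0)) = sqrt(2π / (6n)) = sqrt(π/(3n)).
The 24 · x^4 term contributes only at subleading order (an O(1/n) relative correction).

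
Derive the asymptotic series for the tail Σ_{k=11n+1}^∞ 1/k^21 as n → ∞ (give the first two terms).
Σ_{k>11n} 1/k^21 = 1/(20 · (11n)^20) − 1/(2 · (11n)^21) + O(1/(11n)^22)

Compare to the integral: ∫_{11n}^∞ x^(−21) dx = [−x^(−20)/20]_{11n}^∞ = 1/((21−1)·(11n)^20). The Euler-Maclaurin correction adds −f(11n)/2 = −1/(2·(11n)^21). Euler-Maclaurin then gives
  Σ_{k>11n} 1/k^21 = ∫_{11n}^∞ dx/x^21 − 1/(2·(11n)^21) + O(1/(11n)^22).
(Equivalently this is ζ(21) − Σ_{k≤11n} 1/k^21.)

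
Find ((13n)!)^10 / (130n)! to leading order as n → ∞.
((13n)!)^10/(130n)! ~ ((2π·13n)^(9/2) / sqrt(10)) · 10^(−10·13n)  →  0

Write N = 13n. Stirling: N! ~ sqrt(2π N)(N/e)^N and (10N)! ~ sqrt(2π·10N)·(10N/e)^(10N).
  (N!)^10/(10N)! ~ (2π N)^(10/2) (N/e)^(10N) / [sqrt(2π·10N) (10N/e)^(10N)]
     = (2π N)^(10/2) / sqrt(2π·10N) · (N/(10N))^(10N)
     = (2π N)^((10−1)/2) / sqrt(10) · 10^(−10N).
Since 10^10 > 1, the factor 10^(−10N) decays exponentially, so the ratio → 0. Substituting N = 13n gives the stated form.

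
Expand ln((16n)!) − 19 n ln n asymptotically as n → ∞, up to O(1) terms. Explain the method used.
ln((16n)!) − 19 n ln n = −3 n ln n + 16(ln 16 − 1) n + (1/2) ln(2π·16n) + O(1/n)

Stirling: ln((16n)!) = 16n ln(16n) − 16n + (1/2) ln(2π·16n) + O(1/n).
Expand 16n ln(16n) = 16n (ln n + ln 16) = 16n ln n + 16n ln 16.
Subtract 19n ln n: leading term is (16 − 19) n ln n = −3 n ln n. The next term is 16n ln 16 − 16n = 16(ln 16 − 1) n. Then the (1/2) ln(2π·16n) correction.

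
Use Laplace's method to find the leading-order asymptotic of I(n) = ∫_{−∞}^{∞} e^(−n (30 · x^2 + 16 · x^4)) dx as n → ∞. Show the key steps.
I(n) ~ sqrt(π/(30n))

φ(x) = 30 · x^2 + 16 · x^4 has its unique global minimum at x* = 0 (since φ'(x) = 60x + 64x^3 = 0 only at x = 0 for real x with both coefficients positive, and φ → ∞ as |x| → ∞). At x* = 0, φ(0) = 0 and φ''(0) = 60. Laplace's method then gives
  I(n) ~ sqrt(2π / (n · φ''(0))) · e^(−n φ(0)) = sqrt(2π / (60n)) = sqrt(π/(30n)).
The 16 · x^4 term contributes only at subleading order (an O(1/n) relative correction).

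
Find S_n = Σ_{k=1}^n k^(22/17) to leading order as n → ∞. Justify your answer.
S_n ~ (17/39) · n^(39/17)

Integral comparison: Σ_{k=1}^n k^(22/17) = ∫_0^n x^(22/17) dx + O(n^(22/17)). The integral is n^(1 + 22/17) / (1 + 22/17) = n^((22+17)/17) / ((22+17)/17) = (17/39) · n^(39/17).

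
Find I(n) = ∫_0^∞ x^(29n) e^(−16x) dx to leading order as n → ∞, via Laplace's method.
I(n) ~ (sqrt(2π·29n) / 16) · (29n/(16e))^(29n)

Write the integrand as exp(29n ln x − 16x) and set f(x) = 29n ln x − 16x. Then f'(x) = 29n/x − 16 = 0 at x* = 29n/16, and f''(x*) = −29n/x*^2 = −16^2/(29n). Laplace's method (interior maximum) gives
  I(n) ~ e^(f(x*)) · sqrt(2π / |f''(x*)|)
        = exp(29n ln(29n/16) − 29n) · sqrt(2π · 29n / 16^2)
        = (29n/16)^(29n) e^(−29n) · sqrt(2π·29n) / 16
        = (sqrt(2π·29n) / 16) · (29n/(16e))^(29n).
This matches Γ(29n+1)/16^(29n+1) with Stirling applied to Γ.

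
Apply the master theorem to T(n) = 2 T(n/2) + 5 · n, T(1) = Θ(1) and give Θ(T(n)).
T(n) = Θ(n log n)

log_2 2 = 1, and f(n) = 5 · n = Θ(n^(log_2 2)). This is Case 2 of the master theorem: T(n) = Θ(f(n) · log n) = Θ(n log n).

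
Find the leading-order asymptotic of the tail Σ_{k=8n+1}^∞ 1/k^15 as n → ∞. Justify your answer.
Σ_{k>8n} 1/k^15 ~ 1/(14 · (8n)^14)

Compare to the integral: ∫_{8n}^∞ x^(−15) dx = [−x^(−14)/14]_{8n}^∞ = 1/((15−1)·(8n)^14). Euler-Maclaurin then gives
  Σ_{k>8n} 1/k^15 = ∫_{8n}^∞ dx/x^15 − 1/(2·(8n)^15) + O(1/(8n)^16).
(Equivalently this is ζ(15) − Σ_{k≤8n} 1/k^15.)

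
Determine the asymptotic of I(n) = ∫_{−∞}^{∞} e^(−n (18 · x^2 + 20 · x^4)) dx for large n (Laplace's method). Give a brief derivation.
I(n) ~ sqrt(π/(18n))

φ(x) = 18 · x^2 + 20 · x^4 has its unique global minimum at x* = 0 (since φ'(x) = 36x + 80x^3 = 0 only at x = 0 for real x with both coefficients positive, and φ → ∞ as |x| → ∞). At x* = 0, φ(0) = 0 and φ''(0) = 36. Laplace's method then gives
  I(n) ~ sqrt(2π / (n · φ''(0))) · e^(−n φ(0)) = sqrt(2π / (36n)) = sqrt(π/(18n)).
The 20 · x^4 term contributes only at subleading order (an O(1/n) relative correction).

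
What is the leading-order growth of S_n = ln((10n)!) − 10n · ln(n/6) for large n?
S_n ~ 10n · (ln 60 − 1) + O(ln n)

Stirling: ln((10n)!) = 10n ln(10n) − 10n + O(ln n).
  S_n = 10n ln(10n) − 10n − 10n ln(n/6) + O(ln n)
      = 10n ln(10n) − 10n ln n + 10n ln 6 − 10n + O(ln n)
      = 10n ln 10 + 10n ln 6 − 10n + O(ln n)
      = 10n (ln 60 − 1) + O(ln n).
Numerically ln(60) − 1 ≈ 3.0943.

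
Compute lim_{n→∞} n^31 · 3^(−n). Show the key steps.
lim = 0

Exponentials with base > 1 dominate every fixed polynomial: for any fixed c, n^c / 3^n → 0 as n → ∞ (e.g. by the ratio test, or by writing 3^n = e^(n ln 3) and noting e^(n ln 3) / n^c → ∞). Hence n^31 · 3^(−n) = n^31 / 3^n → 0.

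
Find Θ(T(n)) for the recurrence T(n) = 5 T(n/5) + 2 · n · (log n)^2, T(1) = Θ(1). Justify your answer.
T(n) = Θ(n · (log n)^3)

Here log_5 5 = 1 and f(n) = 2 · n · (log n)^2 = Θ(n^(log_5 5) · (log n)^2). This is the extended Case 2 of the master theorem (f matches the critical exponent up to log factors), giving T(n) = Θ(n^(log_5 5) · (log n)^(2+1)) = Θ(n · (log n)^3).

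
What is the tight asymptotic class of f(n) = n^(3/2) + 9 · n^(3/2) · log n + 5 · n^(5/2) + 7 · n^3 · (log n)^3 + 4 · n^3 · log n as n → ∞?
f(n) ∈ Θ(n^3 · (log n)^3)

Compare the terms by growth order. For large n, n^a · (log n)^b dominates n^a' · (log n)^b' iff a > a', or (a = a' and b > b'). Ranking the 5 terms shows the dominant one is 7 · n^3 · (log n)^3. Hence f(n) ∈ Θ(n^3 · (log n)^3).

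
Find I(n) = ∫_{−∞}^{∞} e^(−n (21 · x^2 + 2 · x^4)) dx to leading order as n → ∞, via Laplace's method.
I(n) ~ sqrt(π/(21n))

φ(x) = 21 · x^2 + 2 · x^4 has its unique global minimum at x* = 0 (since φ'(x) = 42x + 8x^3 = 0 only at x = 0 for real x with both coefficients positive, and φ → ∞ as |x| → ∞). At x* = 0, φ(0) = 0 and φ''(0) = 42. Laplace's method then gives
  I(n) ~ sqrt(2π / (n · φ''(0))) · e^(−n φ(0)) = sqrt(2π / (42n)) = sqrt(π/(21n)).
The 2 · x^4 term contributes only at subleading order (an O(1/n) relative correction).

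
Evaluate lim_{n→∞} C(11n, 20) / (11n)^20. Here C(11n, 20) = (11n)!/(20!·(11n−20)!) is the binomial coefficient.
lim = 1/20! = 1/2432902008176640000

With N = 11n → ∞: C(N, 20) / N^20 = [N(N−1)…(N−19)] / (20! · N^20) = (1/20!) · 1 · (1 − 1/(11n)) · … · (1 − 19/(11n)). Each factor → 1 as N → ∞, so the limit is 1/20! = 1/2432902008176640000.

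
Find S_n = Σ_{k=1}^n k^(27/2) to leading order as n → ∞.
S_n ~ (2/29) · n^(29/2)

Integral comparison: Σ_{k=1}^n k^(27/2) = ∫_0^n x^(27/2) dx + O(n^(27/2)). The integral is n^(1 + 27/2) / (1 + 27/2) = n^((27+2)/2) / ((27+2)/2) = (2/29) · n^(29/2).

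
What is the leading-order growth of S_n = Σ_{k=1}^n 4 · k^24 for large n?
S_n ~ 4 · n^25 / 25

By integral comparison (Euler-Maclaurin), Σ_{k=1}^n 4 · k^24 = 4 · ∫_0^n x^24 dx + O(n^24) = 4 · n^25/25 + O(n^24). (Equivalently, Faulhaber's formula gives the same leading term.)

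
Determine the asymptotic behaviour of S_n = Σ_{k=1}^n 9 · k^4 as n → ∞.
S_n ~ 9 · n^5 / 5

By integral comparison (Euler-Maclaurin), Σ_{k=1}^n 9 · k^4 = 9 · ∫_0^n x^4 dx + O(n^4) = 9 · n^5/5 + O(n^4). (Equivalently, Faulhaber's formula gives the same leading term.)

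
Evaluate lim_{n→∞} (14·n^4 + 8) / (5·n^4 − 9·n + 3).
lim = 14/5

For large n the leading n^4 terms dominate both numerator and denominator. Dividing top and bottom by n^4, every other term tends to 0, leaving 14/5.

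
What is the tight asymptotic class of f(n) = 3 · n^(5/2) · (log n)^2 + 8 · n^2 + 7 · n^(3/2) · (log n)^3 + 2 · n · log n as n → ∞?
f(n) ∈ Θ(n^(5/2) · (log n)^2)

Compare the terms by growth order. For large n, n^a · (log n)^b dominates n^a' · (log n)^b' iff a > a', or (a = a' and b > b'). Ranking the 4 terms shows the dominant one is 3 · n^(5/2) · (log n)^2. Hence f(n) ∈ Θ(n^(5/2) · (log n)^2).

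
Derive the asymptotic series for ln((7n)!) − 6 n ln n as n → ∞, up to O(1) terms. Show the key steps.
ln((7n)!) − 6 n ln n = n ln n + 7(ln 7 − 1) n + (1/2) ln(2π·7n) + O(1/n)

Stirling: ln((7n)!) = 7n ln(7n) − 7n + (1/2) ln(2π·7n) + O(1/n).
Expand 7n ln(7n) = 7n (ln n + ln 7) = 7n ln n + 7n ln 7.
Subtract 6n ln n: leading term is (7 − 6) n ln n = n ln n. The next term is 7n ln 7 − 7n = 7(ln 7 − 1) n. Then the (1/2) ln(2π·7n) correction.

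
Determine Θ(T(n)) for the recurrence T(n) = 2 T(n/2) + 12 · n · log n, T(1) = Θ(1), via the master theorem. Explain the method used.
T(n) = Θ(n · (log n)^2)

Here log_2 2 = 1 and f(n) = 12 · n · log n = Θ(n^(log_2 2) · (log n)^1). This is the extended Case 2 of the master theorem (f matches the critical exponent up to log factors), giving T(n) = Θ(n^(log_2 2) · (log n)^(1+1)) = Θ(n · (log n)^2).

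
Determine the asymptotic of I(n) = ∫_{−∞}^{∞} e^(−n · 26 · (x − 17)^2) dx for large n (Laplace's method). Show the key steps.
I(n) = sqrt(π/(26n))

Here φ(x) = 26 · (x − 17)^2 has its unique minimum at x* = 17 with φ(x*) = 0 and φ''(x*) = 52. Laplace's method gives
  I(n) ~ e^(−n φ(x*)) · sqrt(2π / (n · φ''(x*))) = sqrt(2π / (52n)) = sqrt(π/(26n)).
This is exact: substituting u = (x − 17)·sqrt(26n) gives I(n) = (1/sqrt(26n)) ∫_{−∞}^{∞} e^(−u^2) du = sqrt(π/(26n)).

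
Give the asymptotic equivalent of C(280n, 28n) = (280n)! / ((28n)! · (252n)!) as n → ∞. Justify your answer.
C(280n, 28n) ~ (10000000000/387420489)^(28n) · sqrt(5/(9π·28n))

Write N = 28n. Apply Stirling to each factorial:
  (10N)! ~ sqrt(2π·10N) · (10N/e)^(10N),
  N! ~ sqrt(2π N) · (N/e)^N,
  (9N)! ~ sqrt(2π·9N) · (9N/e)^(9N).
The exponential factors combine to (10N)^(10N) / (N^N · (9N)^(9N)) = 10^(10N)/9^(9N) = (10^10/9^9)^N = (10000000000/387420489)^N.
The square-root prefactors combine to sqrt(2π·10N) / (sqrt(2π N)·sqrt(2π·9N)) = sqrt(10 / (2π·9·N)) = sqrt(5/(9π·28n)).
Substituting N = 28n: C(280n, 28n) ~ (10000000000/387420489)^(28n) · sqrt(5/(9π·28n)).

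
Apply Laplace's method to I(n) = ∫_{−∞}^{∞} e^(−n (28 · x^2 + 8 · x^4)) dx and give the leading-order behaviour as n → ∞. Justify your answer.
I(n) ~ sqrt(π/(28n))

φ(x) = 28 · x^2 + 8 · x^4 has its unique global minimum at x* = 0 (since φ'(x) = 56x + 32x^3 = 0 only at x = 0 for real x with both coefficients positive, and φ → ∞ as |x| → ∞). At x* = 0, φ(0) = 0 and φ''(0) = 56. Laplace's method then gives
  I(n) ~ sqrt(2π / (n · φ''(0))) · e^(−n φ(0)) = sqrt(2π / (56n)) = sqrt(π/(28n)).
The 8 · x^4 term contributes only at subleading order (an O(1/n) relative correction).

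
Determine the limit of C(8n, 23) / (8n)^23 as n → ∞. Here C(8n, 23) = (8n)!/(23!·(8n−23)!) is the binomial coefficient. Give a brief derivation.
lim = 1/23! = 1/25852016738884976640000

With N = 8n → ∞: C(N, 23) / N^23 = [N(N−1)…(N−22)] / (23! · N^23) = (1/23!) · 1 · (1 − 1/(8n)) · … · (1 − 22/(8n)). Each factor → 1 as N → ∞, so the limit is 1/23! = 1/25852016738884976640000.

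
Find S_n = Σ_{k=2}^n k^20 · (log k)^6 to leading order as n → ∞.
S_n ~ n^21 · (log n)^6 / 21

By integral comparison, S_n = ∫_1^n x^20 · (log x)^6 dx + O(n^20 · (log n)^6). For the integral, the leading term of ∫_1^n x^20 (log x)^6 dx is n^21/21 · (log n)^6 (by repeated integration by parts; each step lowers the log-exponent and produces a relatively O(1/log n) correction). Hence S_n ~ n^21 · (log n)^6 / 21.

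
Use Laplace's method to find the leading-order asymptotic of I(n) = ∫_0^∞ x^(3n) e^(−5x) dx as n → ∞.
I(n) ~ (sqrt(2π·3n) / 5) · (3n/(5e))^(3n)

Write the integrand as exp(3n ln x − 5x) and set f(x) = 3n ln x − 5x. Then f'(x) = 3n/x − 5 = 0 at x* = 3n/5, and f''(x*) = −3n/x*^2 = −5^2/(3n). Laplace's method (interior maximum) gives
  I(n) ~ e^(f(x*)) · sqrt(2π / |f''(x*)|)
        = exp(3n ln(3n/5) − 3n) · sqrt(2π · 3n / 5^2)
        = (3n/5)^(3n) e^(−3n) · sqrt(2π·3n) / 5
        = (sqrt(2π·3n) / 5) · (3n/(5e))^(3n).
This matches Γ(3n+1)/5^(3n+1) with Stirling applied to Γ.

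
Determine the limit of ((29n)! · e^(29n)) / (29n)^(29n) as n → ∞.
lim = ∞

Stirling: (29n)! ~ sqrt(2π·29n) · (29n/e)^(29n). Hence
  (29n)! · e^(29n) / (29n)^(29n) ~ sqrt(2π·29n) = sqrt(2π·29) · sqrt(n) → ∞.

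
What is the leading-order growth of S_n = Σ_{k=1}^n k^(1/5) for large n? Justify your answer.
S_n ~ (5/6) · n^(6/5)

Integral comparison: Σ_{k=1}^n k^(1/5) = ∫_0^n x^(1/5) dx + O(n^(1/5)). The integral is n^(1 + 1/5) / (1 + 1/5) = n^((1+5)/5) / ((1+5)/5) = (5/6) · n^(6/5).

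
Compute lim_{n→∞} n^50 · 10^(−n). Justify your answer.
lim = 0

Exponentials with base > 1 dominate every fixed polynomial: for any fixed c, n^c / 10^n → 0 as n → ∞ (e.g. by the ratio test, or by writing 10^n = e^(n ln 10) and noting e^(n ln 10) / n^c → ∞). Hence n^50 · 10^(−n) = n^50 / 10^n → 0.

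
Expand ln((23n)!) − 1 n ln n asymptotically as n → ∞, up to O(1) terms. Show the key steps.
ln((23n)!) − 1 n ln n = 22 n ln n + 23(ln 23 − 1) n + (1/2) ln(2π·23n) + O(1/n)

Stirling: ln((23n)!) = 23n ln(23n) − 23n + (1/2) ln(2π·23n) + O(1/n).
Expand 23n ln(23n) = 23n (ln n + ln 23) = 23n ln n + 23n ln 23.
Subtract 1n ln n: leading term is (23 − 1) n ln n = 22 n ln n. The next term is 23n ln 23 − 23n = 23(ln 23 − 1) n. Then the (1/2) ln(2π·23n) correction.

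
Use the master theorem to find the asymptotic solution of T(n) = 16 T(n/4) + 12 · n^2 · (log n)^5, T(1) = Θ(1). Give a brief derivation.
T(n) = Θ(n^2 · (log n)^6)

Here log_4 16 = 2 and f(n) = 12 · n^2 · (log n)^5 = Θ(n^(log_4 16) · (log n)^5). This is the extended Case 2 of the master theorem (f matches the critical exponent up to log factors), giving T(n) = Θ(n^(log_4 16) · (log n)^(5+1)) = Θ(n^2 · (log n)^6).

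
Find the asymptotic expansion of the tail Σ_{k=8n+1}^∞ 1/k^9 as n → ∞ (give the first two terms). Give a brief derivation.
Σ_{k>8n} 1/k^9 = 1/(8 · (8n)^8) − 1/(2 · (8n)^9) + O(1/(8n)^10)

Compare to the integral: ∫_{8n}^∞ x^(−9) dx = [−x^(−8)/8]_{8n}^∞ = 1/((9−1)·(8n)^8). The Euler-Maclaurin correction adds −f(8n)/2 = −1/(2·(8n)^9). Euler-Maclaurin then gives
  Σ_{k>8n} 1/k^9 = ∫_{8n}^∞ dx/x^9 − 1/(2·(8n)^9) + O(1/(8n)^10).
(Equivalently this is ζ(9) − Σ_{k≤8n} 1/k^9.)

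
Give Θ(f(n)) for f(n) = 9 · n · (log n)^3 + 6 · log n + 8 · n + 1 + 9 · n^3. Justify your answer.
f(n) ∈ Θ(n^3)

Compare the terms by growth order. For large n, n^a · (log n)^b dominates n^a' · (log n)^b' iff a > a', or (a = a' and b > b'). Ranking the 5 terms shows the dominant one is 9 · n^3. Hence f(n) ∈ Θ(n^3).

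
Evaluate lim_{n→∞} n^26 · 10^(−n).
lim = 0

Exponentials with base > 1 dominate every fixed polynomial: for any fixed c, n^c / 10^n → 0 as n → ∞ (e.g. by the ratio test, or by writing 10^n = e^(n ln 10) and noting e^(n ln 10) / n^c → ∞). Hence n^26 · 10^(−n) = n^26 / 10^n → 0.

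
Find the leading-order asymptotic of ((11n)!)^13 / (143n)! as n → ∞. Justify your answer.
((11n)!)^13/(143n)! ~ ((2π·11n)^(12/2) / sqrt(13)) · 13^(−13·11n)  →  0

Write N = 11n. Stirling: N! ~ sqrt(2π N)(N/e)^N and (13N)! ~ sqrt(2π·13N)·(13N/e)^(13N).
  (N!)^13/(13N)! ~ (2π N)^(13/2) (N/e)^(13N) / [sqrt(2π·13N) (13N/e)^(13N)]
     = (2π N)^(13/2) / sqrt(2π·13N) · (N/(13N))^(13N)
     = (2π N)^((13−1)/2) / sqrt(13) · 13^(−13N).
Since 13^13 > 1, the factor 13^(−13N) decays exponentially, so the ratio → 0. Substituting N = 11n gives the stated form.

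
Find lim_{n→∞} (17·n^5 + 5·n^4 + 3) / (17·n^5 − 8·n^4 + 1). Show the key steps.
lim = 17/17 = 1

For large n the leading n^5 terms dominate both numerator and denominator. Dividing top and bottom by n^5, every other term tends to 0, leaving 17/17 = 1.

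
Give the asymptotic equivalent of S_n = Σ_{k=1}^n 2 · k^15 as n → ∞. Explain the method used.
S_n ~ n^16 / 8

By integral comparison (Euler-Maclaurin), Σ_{k=1}^n 2 · k^15 = 2 · ∫_0^n x^15 dx + O(n^15) = 2 · n^16/16 = n^16 / 8 + O(n^15). (Equivalently, Faulhaber's formula gives the same leading term.)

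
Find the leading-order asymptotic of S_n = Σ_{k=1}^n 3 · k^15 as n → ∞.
S_n ~ 3 · n^16 / 16

By integral comparison (Euler-Maclaurin), Σ_{k=1}^n 3 · k^15 = 3 · ∫_0^n x^15 dx + O(n^15) = 3 · n^16/16 + O(n^15). (Equivalently, Faulhaber's formula gives the same leading term.)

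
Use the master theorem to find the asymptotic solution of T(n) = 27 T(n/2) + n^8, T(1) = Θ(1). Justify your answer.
T(n) = Θ(n^8)

log_2 27 ≈ 4.755. f(n) = n^8 dominates n^(log_2 27) since 8 > 4.755, and the regularity condition a·f(n/b) = 27·(n/2)^8 = (27/256)·n^8 ≤ c·f(n) holds with c = 27/256 ≈ 0.105 < 1. So this is Case 3: T(n) = Θ(f(n)) = Θ(n^8).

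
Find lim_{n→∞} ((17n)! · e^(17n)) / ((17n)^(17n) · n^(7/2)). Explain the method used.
lim = 0

Stirling: (17n)! ~ sqrt(2π·17n) · (17n/e)^(17n). Hence
  (17n)! · e^(17n) / (17n)^(17n) ~ sqrt(2π·17n).
Dividing by n^(7/2): sqrt(2π·17n) / n^(7/2) = sqrt(2π·17) · n^((1−7)/2), so the expression behaves like sqrt(2π·17) · n^((1−7)/2) → 0.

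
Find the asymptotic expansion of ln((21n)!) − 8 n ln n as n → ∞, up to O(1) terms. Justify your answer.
ln((21n)!) − 8 n ln n = 13 n ln n + 21(ln 21 − 1) n + (1/2) ln(2π·21n) + O(1/n)

Stirling: ln((21n)!) = 21n ln(21n) − 21n + (1/2) ln(2π·21n) + O(1/n).
Expand 21n ln(21n) = 21n (ln n + ln 21) = 21n ln n + 21n ln 21.
Subtract 8n ln n: leading term is (21 − 8) n ln n = 13 n ln n. The next term is 21n ln 21 − 21n = 21(ln 21 − 1) n. Then the (1/2) ln(2π·21n) correction.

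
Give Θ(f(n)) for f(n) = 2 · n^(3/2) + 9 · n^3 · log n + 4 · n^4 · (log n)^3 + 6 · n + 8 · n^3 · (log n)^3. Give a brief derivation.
f(n) ∈ Θ(n^4 · (log n)^3)

Compare the terms by growth order. For large n, n^a · (log n)^b dominates n^a' · (log n)^b' iff a > a', or (a = a' and b > b'). Ranking the 5 terms shows the dominant one is 4 · n^4 · (log n)^3. Hence f(n) ∈ Θ(n^4 · (log n)^3).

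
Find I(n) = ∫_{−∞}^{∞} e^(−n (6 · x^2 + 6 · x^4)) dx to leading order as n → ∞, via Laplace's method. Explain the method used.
I(n) ~ sqrt(π/(6n))

φ(x) = 6 · x^2 + 6 · x^4 has its unique global minimum at x* = 0 (since φ'(x) = 12x + 24x^3 = 0 only at x = 0 for real x with both coefficients positive, and φ → ∞ as |x| → ∞). At x* = 0, φ(0) = 0 and φ''(0) = 12. Laplace's method then gives
  I(n) ~ sqrt(2π / (n · φ''(0))) · e^(−n φ(0)) = sqrt(2π / (12n)) = sqrt(π/(6n)).
The 6 · x^4 term contributes only at subleading order (an O(1/n) relative correction).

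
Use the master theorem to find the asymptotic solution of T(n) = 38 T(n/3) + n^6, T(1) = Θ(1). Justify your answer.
T(n) = Θ(n^6)

log_3 38 ≈ 3.311. f(n) = n^6 dominates n^(log_3 38) since 6 > 3.311, and the regularity condition a·f(n/b) = 38·(n/3)^6 = (38/729)·n^6 ≤ c·f(n) holds with c = 38/729 ≈ 0.0521 < 1. So this is Case 3: T(n) = Θ(f(n)) = Θ(n^6).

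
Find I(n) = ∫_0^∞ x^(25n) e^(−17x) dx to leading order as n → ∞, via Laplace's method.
I(n) ~ (sqrt(2π·25n) / 17) · (25n/(17e))^(25n)

Write the integrand as exp(25n ln x − 17x) and set f(x) = 25n ln x − 17x. Then f'(x) = 25n/x − 17 = 0 at x* = 25n/17, and f''(x*) = −25n/x*^2 = −17^2/(25n). Laplace's method (interior maximum) gives
  I(n) ~ e^(f(x*)) · sqrt(2π / |f''(x*)|)
        = exp(25n ln(25n/17) − 25n) · sqrt(2π · 25n / 17^2)
        = (25n/17)^(25n) e^(−25n) · sqrt(2π·25n) / 17
        = (sqrt(2π·25n) / 17) · (25n/(17e))^(25n).
This matches Γ(25n+1)/17^(25n+1) with Stirling applied to Γ.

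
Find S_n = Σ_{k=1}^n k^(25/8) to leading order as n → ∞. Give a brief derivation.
S_n ~ (8/33) · n^(33/8)

Integral comparison: Σ_{k=1}^n k^(25/8) = ∫_0^n x^(25/8) dx + O(n^(25/8)). The integral is n^(1 + 25/8) / (1 + 25/8) = n^((25+8)/8) / ((25+8)/8) = (8/33) · n^(33/8).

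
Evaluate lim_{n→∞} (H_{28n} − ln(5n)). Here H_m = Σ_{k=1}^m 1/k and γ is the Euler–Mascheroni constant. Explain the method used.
lim = ln(28/5) + γ

By Euler-Maclaurin, H_m = ln m + γ + O(1/m). So
  H_{28n} − ln(5n) = ln(28n) + γ − ln(5n) + O(1/n)
                       = ln(28/5) + γ + O(1/n).
Hence the limit is ln(28/5) + γ.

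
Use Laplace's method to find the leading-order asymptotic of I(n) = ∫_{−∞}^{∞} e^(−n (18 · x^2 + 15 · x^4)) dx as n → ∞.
I(n) ~ sqrt(π/(18n))

φ(x) = 18 · x^2 + 15 · x^4 has its unique global minimum at x* = 0 (since φ'(x) = 36x + 60x^3 = 0 only at x = 0 for real x with both coefficients positive, and φ → ∞ as |x| → ∞). At x* = 0, φ(0) = 0 and φ''(0) = 36. Laplace's method then gives
  I(n) ~ sqrt(2π / (n · φ''(0))) · e^(−n φ(0)) = sqrt(2π / (36n)) = sqrt(π/(18n)).
The 15 · x^4 term contributes only at subleading order (an O(1/n) relative correction).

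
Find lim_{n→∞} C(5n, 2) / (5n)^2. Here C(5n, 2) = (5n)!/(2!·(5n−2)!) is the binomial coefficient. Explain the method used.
lim = 1/2! = 1/2

With N = 5n → ∞: C(N, 2) / N^2 = [N(N−1)…(N−1)] / (2! · N^2) = (1/2!) · 1 · (1 − 1/(5n)). Each factor → 1 as N → ∞, so the limit is 1/2! = 1/2.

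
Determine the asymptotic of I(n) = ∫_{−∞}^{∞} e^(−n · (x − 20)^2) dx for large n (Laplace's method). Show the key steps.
I(n) = sqrt(π/n)

Here φ(x) = (x − 20)^2 has its unique minimum at x* = 20 with φ(x*) = 0 and φ''(x*) = 2. Laplace's method gives
  I(n) ~ e^(−n φ(x*)) · sqrt(2π / (n · φ''(x*))) = sqrt(2π / (2n)) = sqrt(π/n).
This is exact: substituting u = (x − 20)·sqrt(n) gives I(n) = (1/sqrt(n)) ∫_{−∞}^{∞} e^(−u^2) du = sqrt(π/n).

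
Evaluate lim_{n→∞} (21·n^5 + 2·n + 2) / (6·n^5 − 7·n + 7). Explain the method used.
lim = 21/6 = 7/2

For large n the leading n^5 terms dominate both numerator and denominator. Dividing top and bottom by n^5, every other term tends to 0, leaving 21/6 = 7/2.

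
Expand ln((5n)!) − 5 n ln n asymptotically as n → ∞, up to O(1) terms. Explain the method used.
ln((5n)!) − 5 n ln n = 5(ln 5 − 1) n + (1/2) ln(2π·5n) + O(1/n)

Stirling: ln((5n)!) = 5n ln(5n) − 5n + (1/2) ln(2π·5n) + O(1/n).
Since 5n ln(5n) = 5n ln n + 5n ln 5, subtracting 5n ln n cancels the n ln n term exactly. What remains is 5(ln 5 − 1) n + (1/2) ln(2π·5n) + O(1/n).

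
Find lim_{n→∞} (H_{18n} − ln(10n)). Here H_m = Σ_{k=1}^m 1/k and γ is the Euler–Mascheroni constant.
lim = ln(9/5) + γ

By Euler-Maclaurin, H_m = ln m + γ + O(1/m). So
  H_{18n} − ln(10n) = ln(18n) + γ − ln(10n) + O(1/n)
                       = ln(18/10) + γ + O(1/n).
Hence the limit is ln(18/10) + γ (= ln(9/5)).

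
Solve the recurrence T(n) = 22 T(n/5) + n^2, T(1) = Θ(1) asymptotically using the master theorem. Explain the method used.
T(n) = Θ(n^2)

log_5 22 ≈ 1.921. f(n) = n^2 dominates n^(log_5 22) since 2 > 1.921, and the regularity condition a·f(n/b) = 22·(n/5)^2 = (22/25)·n^2 ≤ c·f(n) holds with c = 22/25 ≈ 0.88 < 1. So this is Case 3: T(n) = Θ(f(n)) = Θ(n^2).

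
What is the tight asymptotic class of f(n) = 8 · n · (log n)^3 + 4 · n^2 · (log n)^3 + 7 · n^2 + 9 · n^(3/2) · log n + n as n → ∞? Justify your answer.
f(n) ∈ Θ(n^2 · (log n)^3)

Compare the terms by growth order. For large n, n^a · (log n)^b dominates n^a' · (log n)^b' iff a > a', or (a = a' and b > b'). Ranking the 5 terms shows the dominant one is 4 · n^2 · (log n)^3. Hence f(n) ∈ Θ(n^2 · (log n)^3).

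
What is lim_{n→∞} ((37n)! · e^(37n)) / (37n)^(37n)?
lim = ∞

Stirling: (37n)! ~ sqrt(2π·37n) · (37n/e)^(37n). Hence
  (37n)! · e^(37n) / (37n)^(37n) ~ sqrt(2π·37n) = sqrt(2π·37) · sqrt(n) → ∞.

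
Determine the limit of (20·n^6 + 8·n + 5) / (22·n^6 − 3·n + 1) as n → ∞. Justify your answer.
lim = 20/22 = 10/11

For large n the leading n^6 terms dominate both numerator and denominator. Dividing top and bottom by n^6, every other term tends to 0, leaving 20/22 = 10/11.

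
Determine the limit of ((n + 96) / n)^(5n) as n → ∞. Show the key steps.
lim = e^480

Rewrite as (1 + 96/n)^(5n). By the standard limit (1 + x/n)^n → e^x, we have (1 + 96/n)^n → e^96, and raising to the 5th power gives e^480.
More precisely, ln[(1 + 96/n)^(5n)] = 5n · ln(1 + 96/n) = 5n · (96/n + O(1/n^2)) = 480 + O(1/n) → 480.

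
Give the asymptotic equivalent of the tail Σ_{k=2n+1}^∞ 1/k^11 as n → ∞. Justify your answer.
Σ_{k>2n} 1/k^11 ~ 1/(10 · (2n)^10)

Compare to the integral: ∫_{2n}^∞ x^(−11) dx = [−x^(−10)/10]_{2n}^∞ = 1/((11−1)·(2n)^10). Euler-Maclaurin then gives
  Σ_{k>2n} 1/k^11 = ∫_{2n}^∞ dx/x^11 − 1/(2·(2n)^11) + O(1/(2n)^12).
(Equivalently this is ζ(11) − Σ_{k≤2n} 1/k^11.)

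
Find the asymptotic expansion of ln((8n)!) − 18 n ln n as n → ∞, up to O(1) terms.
ln((8n)!) − 18 n ln n = −10 n ln n + 8(ln 8 − 1) n + (1/2) ln(2π·8n) + O(1/n)

Stirling: ln((8n)!) = 8n ln(8n) − 8n + (1/2) ln(2π·8n) + O(1/n).
Expand 8n ln(8n) = 8n (ln n + ln 8) = 8n ln n + 8n ln 8.
Subtract 18n ln n: leading term is (8 − 18) n ln n = −10 n ln n. The next term is 8n ln 8 − 8n = 8(ln 8 − 1) n. Then the (1/2) ln(2π·8n) correction.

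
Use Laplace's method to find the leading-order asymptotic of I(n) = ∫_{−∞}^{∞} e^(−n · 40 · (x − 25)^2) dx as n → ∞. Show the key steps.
I(n) = sqrt(π/(40n))

Here φ(x) = 40 · (x − 25)^2 has its unique minimum at x* = 25 with φ(x*) = 0 and φ''(x*) = 80. Laplace's method gives
  I(n) ~ e^(−n φ(x*)) · sqrt(2π / (n · φ''(x*))) = sqrt(2π / (80n)) = sqrt(π/(40n)).
This is exact: substituting u = (x − 25)·sqrt(40n) gives I(n) = (1/sqrt(40n)) ∫_{−∞}^{∞} e^(−u^2) du = sqrt(π/(40n)).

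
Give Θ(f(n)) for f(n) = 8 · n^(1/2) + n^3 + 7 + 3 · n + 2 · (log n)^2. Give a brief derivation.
f(n) ∈ Θ(n^3)

Compare the terms by growth order. For large n, n^a · (log n)^b dominates n^a' · (log n)^b' iff a > a', or (a = a' and b > b'). Ranking the 5 terms shows the dominant one is n^3. Hence f(n) ∈ Θ(n^3).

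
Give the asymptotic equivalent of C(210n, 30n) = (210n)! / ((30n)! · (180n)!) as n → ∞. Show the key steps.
C(210n, 30n) ~ (823543/46656)^(30n) · sqrt(7/(12π·30n))

Write N = 30n. Apply Stirling to each factorial:
  (7N)! ~ sqrt(2π·7N) · (7N/e)^(7N),
  N! ~ sqrt(2π N) · (N/e)^N,
  (6N)! ~ sqrt(2π·6N) · (6N/e)^(6N).
The exponential factors combine to (7N)^(7N) / (N^N · (6N)^(6N)) = 7^(7N)/6^(6N) = (7^7/6^6)^N = (823543/46656)^N.
The square-root prefactors combine to sqrt(2π·7N) / (sqrt(2π N)·sqrt(2π·6N)) = sqrt(7 / (2π·6·N)) = sqrt(7/(12π·30n)).
Substituting N = 30n: C(210n, 30n) ~ (823543/46656)^(30n) · sqrt(7/(12π·30n)).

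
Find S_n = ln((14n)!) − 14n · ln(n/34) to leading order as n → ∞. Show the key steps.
S_n ~ 14n · (ln 476 − 1) + O(ln n)

Stirling: ln((14n)!) = 14n ln(14n) − 14n + O(ln n).
  S_n = 14n ln(14n) − 14n − 14n ln(n/34) + O(ln n)
      = 14n ln(14n) − 14n ln n + 14n ln 34 − 14n + O(ln n)
      = 14n ln 14 + 14n ln 34 − 14n + O(ln n)
      = 14n (ln 476 − 1) + O(ln n).
Numerically ln(476) − 1 ≈ 5.1654.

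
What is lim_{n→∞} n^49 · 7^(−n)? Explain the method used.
lim = 0

Exponentials with base > 1 dominate every fixed polynomial: for any fixed c, n^c / 7^n → 0 as n → ∞ (e.g. by the ratio test, or by writing 7^n = e^(n ln 7) and noting e^(n ln 7) / n^c → ∞). Hence n^49 · 7^(−n) = n^49 / 7^n → 0.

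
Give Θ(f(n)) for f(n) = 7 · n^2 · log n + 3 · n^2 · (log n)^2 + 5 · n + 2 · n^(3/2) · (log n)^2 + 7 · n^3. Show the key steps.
f(n) ∈ Θ(n^3)

Compare the terms by growth order. For large n, n^a · (log n)^b dominates n^a' · (log n)^b' iff a > a', or (a = a' and b > b'). Ranking the 5 terms shows the dominant one is 7 · n^3. Hence f(n) ∈ Θ(n^3).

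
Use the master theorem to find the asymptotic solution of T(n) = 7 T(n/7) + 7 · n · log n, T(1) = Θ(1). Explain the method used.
T(n) = Θ(n · (log n)^2)

Here log_7 7 = 1 and f(n) = 7 · n · log n = Θ(n^(log_7 7) · (log n)^1). This is the extended Case 2 of the master theorem (f matches the critical exponent up to log factors), giving T(n) = Θ(n^(log_7 7) · (log n)^(1+1)) = Θ(n · (log n)^2).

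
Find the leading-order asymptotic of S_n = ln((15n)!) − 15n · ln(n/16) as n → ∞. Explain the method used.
S_n ~ 15n · (ln 240 − 1) + O(ln n)

Stirling: ln((15n)!) = 15n ln(15n) − 15n + O(ln n).
  S_n = 15n ln(15n) − 15n − 15n ln(n/16) + O(ln n)
      = 15n ln(15n) − 15n ln n + 15n ln 16 − 15n + O(ln n)
      = 15n ln 15 + 15n ln 16 − 15n + O(ln n)
      = 15n (ln 240 − 1) + O(ln n).
Numerically ln(240) − 1 ≈ 4.4806.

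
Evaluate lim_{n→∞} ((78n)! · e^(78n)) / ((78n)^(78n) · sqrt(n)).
lim = sqrt(2π·78)

Stirling: (78n)! ~ sqrt(2π·78n) · (78n/e)^(78n). Hence
  (78n)! · e^(78n) / (78n)^(78n) ~ sqrt(2π·78n).
Dividing by sqrt(n): sqrt(2π·78n) / sqrt(n) = sqrt(2π·78) · n^((1−1)/2), so the limit is sqrt(2π·78).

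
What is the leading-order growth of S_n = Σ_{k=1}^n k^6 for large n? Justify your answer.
S_n ~ n^7 / 7

By integral comparison (Euler-Maclaurin), Σ_{k=1}^n k^6 = ∫_0^n x^6 dx + O(n^6) = n^7/7 + O(n^6). (Equivalently, Faulhaber's formula gives the same leading term.)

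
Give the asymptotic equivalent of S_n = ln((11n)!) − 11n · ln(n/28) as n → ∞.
S_n ~ 11n · (ln 308 − 1) + O(ln n)

Stirling: ln((11n)!) = 11n ln(11n) − 11n + O(ln n).
  S_n = 11n ln(11n) − 11n − 11n ln(n/28) + O(ln n)
      = 11n ln(11n) − 11n ln n + 11n ln 28 − 11n + O(ln n)
      = 11n ln 11 + 11n ln 28 − 11n + O(ln n)
      = 11n (ln 308 − 1) + O(ln n).
Numerically ln(308) − 1 ≈ 4.7301.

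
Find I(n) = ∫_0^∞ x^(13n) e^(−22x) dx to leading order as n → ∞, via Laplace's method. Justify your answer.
I(n) ~ (sqrt(2π·13n) / 22) · (13n/(22e))^(13n)

Write the integrand as exp(13n ln x − 22x) and set f(x) = 13n ln x − 22x. Then f'(x) = 13n/x − 22 = 0 at x* = 13n/22, and f''(x*) = −13n/x*^2 = −22^2/(13n). Laplace's method (interior maximum) gives
  I(n) ~ e^(f(x*)) · sqrt(2π / |f''(x*)|)
        = exp(13n ln(13n/22) − 13n) · sqrt(2π · 13n / 22^2)
        = (13n/22)^(13n) e^(−13n) · sqrt(2π·13n) / 22
        = (sqrt(2π·13n) / 22) · (13n/(22e))^(13n).
This matches Γ(13n+1)/22^(13n+1) with Stirling applied to Γ.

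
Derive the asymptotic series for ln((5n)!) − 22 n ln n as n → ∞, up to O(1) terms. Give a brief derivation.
ln((5n)!) − 22 n ln n = −17 n ln n + 5(ln 5 − 1) n + (1/2) ln(2π·5n) + O(1/n)

Stirling: ln((5n)!) = 5n ln(5n) − 5n + (1/2) ln(2π·5n) + O(1/n).
Expand 5n ln(5n) = 5n (ln n + ln 5) = 5n ln n + 5n ln 5.
Subtract 22n ln n: leading term is (5 − 22) n ln n = −17 n ln n. The next term is 5n ln 5 − 5n = 5(ln 5 − 1) n. Then the (1/2) ln(2π·5n) correction.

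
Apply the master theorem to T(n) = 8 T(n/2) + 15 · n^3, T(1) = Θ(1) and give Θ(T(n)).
T(n) = Θ(n^3 log n)

log_2 8 = 3, and f(n) = 15 · n^3 = Θ(n^(log_2 8)). This is Case 2 of the master theorem: T(n) = Θ(f(n) · log n) = Θ(n^3 log n).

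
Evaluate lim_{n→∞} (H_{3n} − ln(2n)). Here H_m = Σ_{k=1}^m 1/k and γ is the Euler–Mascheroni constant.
lim = ln(3/2) + γ

By Euler-Maclaurin, H_m = ln m + γ + O(1/m). So
  H_{3n} − ln(2n) = ln(3n) + γ − ln(2n) + O(1/n)
                       = ln(3/2) + γ + O(1/n).
Hence the limit is ln(3/2) + γ.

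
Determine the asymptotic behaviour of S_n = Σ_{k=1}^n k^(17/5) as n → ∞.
S_n ~ (5/22) · n^(22/5)

Integral comparison: Σ_{k=1}^n k^(17/5) = ∫_0^n x^(17/5) dx + O(n^(17/5)). The integral is n^(1 + 17/5) / (1 + 17/5) = n^((17+5)/5) / ((17+5)/5) = (5/22) · n^(22/5).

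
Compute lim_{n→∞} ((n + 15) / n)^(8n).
lim = e^120

Rewrite as (1 + 15/n)^(8n). By the standard limit (1 + x/n)^n → e^x, we have (1 + 15/n)^n → e^15, and raising to the 8th power gives e^120.
More precisely, ln[(1 + 15/n)^(8n)] = 8n · ln(1 + 15/n) = 8n · (15/n + O(1/n^2)) = 120 + O(1/n) → 120.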